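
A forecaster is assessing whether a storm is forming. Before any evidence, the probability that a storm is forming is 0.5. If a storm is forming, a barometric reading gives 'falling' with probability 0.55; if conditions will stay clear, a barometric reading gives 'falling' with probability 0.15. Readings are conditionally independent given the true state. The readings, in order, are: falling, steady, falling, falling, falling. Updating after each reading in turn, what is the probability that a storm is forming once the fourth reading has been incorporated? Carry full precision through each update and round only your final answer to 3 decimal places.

Apply Bayes' rule sequentially, carrying P(storm) forward.
After 'falling': P(storm) = 0.55·0.5000 / (0.55·0.5000 + 0.15·0.5000) ≈ 0.7857
After 'steady': P(storm) = 0.45·0.7857 / (0.45·0.7857 + 0.85·0.2143) ≈ 0.6600
After 'falling': P(storm) = 0.55·0.6600 / (0.55·0.6600 + 0.15·0.3400) ≈ 0.8768
After 'falling': P(storm) = 0.55·0.8768 / (0.55·0.8768 + 0.15·0.1232) ≈ 0.9631

0.963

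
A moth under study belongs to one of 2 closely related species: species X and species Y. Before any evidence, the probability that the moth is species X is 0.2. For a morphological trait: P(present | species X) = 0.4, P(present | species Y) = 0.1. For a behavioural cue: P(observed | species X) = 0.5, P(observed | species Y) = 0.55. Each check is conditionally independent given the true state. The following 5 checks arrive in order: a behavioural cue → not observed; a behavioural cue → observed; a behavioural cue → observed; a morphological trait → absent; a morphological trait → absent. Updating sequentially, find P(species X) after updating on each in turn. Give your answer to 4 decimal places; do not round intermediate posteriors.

After a behavioural cue='not observed': P(species X) = 0.5·0.2000 / (0.5·0.2000 + 0.45·0.8000) ≈ 0.2174
After a behavioural cue='observed': P(species X) = 0.5·0.2174 / (0.5·0.2174 + 0.55·0.7826) ≈ 0.2016
After a behavioural cue='observed': P(species X) = 0.5·0.2016 / (0.5·0.2016 + 0.55·0.7984) ≈ 0.1867
After a morphological trait='absent': P(species X) = 0.6·0.1867 / (0.6·0.1867 + 0.9·0.8133) ≈ 0.1327
After a morphological trait='absent': P(species X) = 0.6·0.1327 / (0.6·0.1327 + 0.9·0.8673) ≈ 0.0926

0.0926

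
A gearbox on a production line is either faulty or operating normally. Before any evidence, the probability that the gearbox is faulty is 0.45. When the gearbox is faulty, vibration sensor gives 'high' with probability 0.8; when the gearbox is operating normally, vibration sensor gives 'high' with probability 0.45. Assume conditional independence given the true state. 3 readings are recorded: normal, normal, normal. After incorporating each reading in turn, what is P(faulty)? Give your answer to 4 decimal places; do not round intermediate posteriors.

After 'normal': P(faulty) = 0.2·0.4500 / (0.2·0.4500 + 0.55·0.5500) ≈ 0.2293
After 'normal': P(faulty) = 0.2·0.2293 / (0.2·0.2293 + 0.55·0.7707) ≈ 0.0976
After 'normal': P(faulty) = 0.2·0.0976 / (0.2·0.0976 + 0.55·0.9024) ≈ 0.0379

0.0379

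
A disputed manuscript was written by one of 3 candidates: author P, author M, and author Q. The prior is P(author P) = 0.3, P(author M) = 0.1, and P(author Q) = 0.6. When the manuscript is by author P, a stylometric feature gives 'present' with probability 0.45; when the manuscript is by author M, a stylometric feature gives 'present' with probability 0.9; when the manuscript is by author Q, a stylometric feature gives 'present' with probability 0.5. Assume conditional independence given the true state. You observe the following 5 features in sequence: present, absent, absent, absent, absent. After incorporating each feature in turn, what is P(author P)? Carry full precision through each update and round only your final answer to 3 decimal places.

0.397

After 'present': normaliser = 0.45·0.3000 + 0.9·0.1000 + 0.5·0.6000; P(author P) ≈ 0.2571, P(author M) ≈ 0.1714, P(author Q) ≈ 0.5714
After 'absent': normaliser = 0.55·0.2571 + 0.1·0.1714 + 0.5·0.5714; P(author P) ≈ 0.3183, P(author M) ≈ 0.0386, P(author Q) ≈ 0.6431
After 'absent': normaliser = 0.55·0.3183 + 0.1·0.0386 + 0.5·0.6431; P(author P) ≈ 0.3498, P(author M) ≈ 0.0077, P(author Q) ≈ 0.6425
After 'absent': normaliser = 0.55·0.3498 + 0.1·0.0077 + 0.5·0.6425; P(author P) ≈ 0.3740, P(author M) ≈ 0.0015, P(author Q) ≈ 0.6245
After 'absent': normaliser = 0.55·0.3740 + 0.1·0.0015 + 0.5·0.6245; P(author P) ≈ 0.3971, P(author M) ≈ 0.0003, P(author Q) ≈ 0.6027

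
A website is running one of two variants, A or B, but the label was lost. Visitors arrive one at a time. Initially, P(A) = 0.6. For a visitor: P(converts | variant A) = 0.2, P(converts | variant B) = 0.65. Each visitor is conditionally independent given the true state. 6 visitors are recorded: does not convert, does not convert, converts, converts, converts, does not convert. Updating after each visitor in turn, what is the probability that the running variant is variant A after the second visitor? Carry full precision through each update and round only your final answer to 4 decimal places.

0.8868

After 'does not convert': P(A) = 0.8·0.6000 / (0.8·0.6000 + 0.35·0.4000) ≈ 0.7742
After 'does not convert': P(A) = 0.8·0.7742 / (0.8·0.7742 + 0.35·0.2258) ≈ 0.8868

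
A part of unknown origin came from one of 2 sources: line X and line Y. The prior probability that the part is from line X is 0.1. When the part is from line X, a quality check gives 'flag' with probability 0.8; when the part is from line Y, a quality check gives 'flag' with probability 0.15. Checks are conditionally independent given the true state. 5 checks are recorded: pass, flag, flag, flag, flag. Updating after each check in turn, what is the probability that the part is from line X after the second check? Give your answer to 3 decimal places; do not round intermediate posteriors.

0.122

After 'pass': P(line X) = 0.2·0.1000 / (0.2·0.1000 + 0.85·0.9000) ≈ 0.0255
After 'flag': P(line X) = 0.8·0.0255 / (0.8·0.0255 + 0.15·0.9745) ≈ 0.1224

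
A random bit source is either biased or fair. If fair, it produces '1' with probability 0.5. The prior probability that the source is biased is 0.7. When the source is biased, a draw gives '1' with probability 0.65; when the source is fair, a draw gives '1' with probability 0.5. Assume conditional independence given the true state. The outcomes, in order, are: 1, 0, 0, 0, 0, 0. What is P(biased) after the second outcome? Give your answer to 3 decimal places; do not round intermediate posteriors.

0.680

After '1': P(biased) = 0.65·0.7000 / (0.65·0.7000 + 0.5·0.3000) ≈ 0.7521
After '0': P(biased) = 0.35·0.7521 / (0.35·0.7521 + 0.5·0.2479) ≈ 0.6798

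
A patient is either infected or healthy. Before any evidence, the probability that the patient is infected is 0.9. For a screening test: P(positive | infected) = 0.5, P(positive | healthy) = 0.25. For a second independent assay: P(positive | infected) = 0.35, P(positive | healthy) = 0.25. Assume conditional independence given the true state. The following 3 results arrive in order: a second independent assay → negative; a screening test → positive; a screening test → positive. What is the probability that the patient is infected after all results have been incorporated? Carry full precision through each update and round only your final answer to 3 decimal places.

After a second independent assay='negative': P(infected) = 0.65·0.9000 / (0.65·0.9000 + 0.75·0.1000) ≈ 0.8864
After a screening test='positive': P(infected) = 0.5·0.8864 / (0.5·0.8864 + 0.25·0.1136) ≈ 0.9398
After a screening test='positive': P(infected) = 0.5·0.9398 / (0.5·0.9398 + 0.25·0.0602) ≈ 0.9689

0.969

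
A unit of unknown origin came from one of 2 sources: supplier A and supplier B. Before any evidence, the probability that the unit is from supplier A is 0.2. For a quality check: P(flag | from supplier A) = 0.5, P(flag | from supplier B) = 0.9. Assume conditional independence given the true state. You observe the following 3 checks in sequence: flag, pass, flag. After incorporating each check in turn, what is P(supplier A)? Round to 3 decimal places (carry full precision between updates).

0.278

After 'flag': P(supplier A) = 0.5·0.2000 / (0.5·0.2000 + 0.9·0.8000) ≈ 0.1220
After 'pass': P(supplier A) = 0.5·0.1220 / (0.5·0.1220 + 0.1·0.8780) ≈ 0.4098
After 'flag': P(supplier A) = 0.5·0.4098 / (0.5·0.4098 + 0.9·0.5902) ≈ 0.2784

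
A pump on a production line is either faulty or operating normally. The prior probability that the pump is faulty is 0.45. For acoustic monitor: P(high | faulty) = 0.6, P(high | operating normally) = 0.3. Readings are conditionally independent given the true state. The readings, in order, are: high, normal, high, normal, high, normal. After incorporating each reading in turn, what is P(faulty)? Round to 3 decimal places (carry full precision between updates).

0.550

After 'high': P(faulty) = 0.6·0.4500 / (0.6·0.4500 + 0.3·0.5500) ≈ 0.6207
After 'normal': P(faulty) = 0.4·0.6207 / (0.4·0.6207 + 0.7·0.3793) ≈ 0.4832
After 'high': P(faulty) = 0.6·0.4832 / (0.6·0.4832 + 0.3·0.5168) ≈ 0.6516
After 'normal': P(faulty) = 0.4·0.6516 / (0.4·0.6516 + 0.7·0.3484) ≈ 0.5166
After 'high': P(faulty) = 0.6·0.5166 / (0.6·0.5166 + 0.3·0.4834) ≈ 0.6813
After 'normal': P(faulty) = 0.4·0.6813 / (0.4·0.6813 + 0.7·0.3187) ≈ 0.5498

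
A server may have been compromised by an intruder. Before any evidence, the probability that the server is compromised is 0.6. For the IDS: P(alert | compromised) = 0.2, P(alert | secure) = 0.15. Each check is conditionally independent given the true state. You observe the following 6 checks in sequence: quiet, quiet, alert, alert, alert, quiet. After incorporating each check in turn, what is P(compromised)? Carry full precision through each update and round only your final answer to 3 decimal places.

Each posterior becomes the prior for the next update.
After 'quiet': P(compromised) = 0.8·0.6000 / (0.8·0.6000 + 0.85·0.4000) ≈ 0.5854
After 'quiet': P(compromised) = 0.8·0.5854 / (0.8·0.5854 + 0.85·0.4146) ≈ 0.5706
After 'alert': P(compromised) = 0.2·0.5706 / (0.2·0.5706 + 0.15·0.4294) ≈ 0.6392
After 'alert': P(compromised) = 0.2·0.6392 / (0.2·0.6392 + 0.15·0.3608) ≈ 0.7026
After 'alert': P(compromised) = 0.2·0.7026 / (0.2·0.7026 + 0.15·0.2974) ≈ 0.7590
After 'quiet': P(compromised) = 0.8·0.7590 / (0.8·0.7590 + 0.85·0.2410) ≈ 0.7477

0.748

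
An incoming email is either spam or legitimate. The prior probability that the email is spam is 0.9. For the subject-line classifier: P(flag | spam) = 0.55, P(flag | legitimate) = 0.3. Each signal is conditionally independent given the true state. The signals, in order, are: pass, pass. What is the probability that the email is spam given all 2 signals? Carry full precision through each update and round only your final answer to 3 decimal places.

After 'pass': P(spam) = 0.45·0.9000 / (0.45·0.9000 + 0.7·0.1000) ≈ 0.8526
After 'pass': P(spam) = 0.45·0.8526 / (0.45·0.8526 + 0.7·0.1474) ≈ 0.7881

0.788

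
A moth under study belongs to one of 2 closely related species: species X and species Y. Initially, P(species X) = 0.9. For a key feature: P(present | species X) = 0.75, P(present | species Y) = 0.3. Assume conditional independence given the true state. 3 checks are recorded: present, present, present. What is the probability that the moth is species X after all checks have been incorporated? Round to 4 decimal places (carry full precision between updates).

0.9929

Apply Bayes' rule sequentially, carrying P(species X) forward.
After 'present': P(species X) = 0.75·0.9000 / (0.75·0.9000 + 0.3·0.1000) ≈ 0.9574
After 'present': P(species X) = 0.75·0.9574 / (0.75·0.9574 + 0.3·0.0426) ≈ 0.9825
After 'present': P(species X) = 0.75·0.9825 / (0.75·0.9825 + 0.3·0.0175) ≈ 0.9929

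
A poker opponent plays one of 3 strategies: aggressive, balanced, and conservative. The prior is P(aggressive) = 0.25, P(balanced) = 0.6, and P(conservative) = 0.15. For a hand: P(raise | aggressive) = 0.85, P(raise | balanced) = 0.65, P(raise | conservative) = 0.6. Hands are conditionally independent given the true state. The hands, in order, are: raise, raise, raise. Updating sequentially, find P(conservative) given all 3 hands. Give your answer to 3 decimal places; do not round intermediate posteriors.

0.092

After 'raise': normaliser = 0.85·0.2500 + 0.65·0.6000 + 0.6·0.1500; P(aggressive) ≈ 0.3069, P(balanced) ≈ 0.5632, P(conservative) ≈ 0.1300
After 'raise': normaliser = 0.85·0.3069 + 0.65·0.5632 + 0.6·0.1300; P(aggressive) ≈ 0.3700, P(balanced) ≈ 0.5193, P(conservative) ≈ 0.1106
After 'raise': normaliser = 0.85·0.3700 + 0.65·0.5193 + 0.6·0.1106; P(aggressive) ≈ 0.4378, P(balanced) ≈ 0.4698, P(conservative) ≈ 0.0924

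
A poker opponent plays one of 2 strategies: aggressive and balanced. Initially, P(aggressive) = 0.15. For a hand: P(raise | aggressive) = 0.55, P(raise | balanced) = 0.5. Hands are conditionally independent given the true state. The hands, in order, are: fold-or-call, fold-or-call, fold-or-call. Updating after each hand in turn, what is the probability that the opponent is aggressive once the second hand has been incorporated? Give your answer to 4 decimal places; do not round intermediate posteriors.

0.1251

Apply Bayes' rule sequentially, carrying P(aggressive) forward.
After 'fold-or-call': P(aggressive) = 0.45·0.1500 / (0.45·0.1500 + 0.5·0.8500) ≈ 0.1371
After 'fold-or-call': P(aggressive) = 0.45·0.1371 / (0.45·0.1371 + 0.5·0.8629) ≈ 0.1251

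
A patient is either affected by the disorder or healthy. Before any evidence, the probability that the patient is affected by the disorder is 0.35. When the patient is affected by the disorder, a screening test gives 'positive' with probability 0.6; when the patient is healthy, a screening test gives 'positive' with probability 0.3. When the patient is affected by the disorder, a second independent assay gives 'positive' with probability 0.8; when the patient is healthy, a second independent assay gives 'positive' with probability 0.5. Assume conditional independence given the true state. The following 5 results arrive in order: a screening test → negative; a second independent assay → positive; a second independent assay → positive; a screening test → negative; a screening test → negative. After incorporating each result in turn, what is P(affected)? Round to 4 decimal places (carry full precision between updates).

After a screening test='negative': P(affected) = 0.4·0.3500 / (0.4·0.3500 + 0.7·0.6500) ≈ 0.2353
After a second independent assay='positive': P(affected) = 0.8·0.2353 / (0.8·0.2353 + 0.5·0.7647) ≈ 0.3299
After a second independent assay='positive': P(affected) = 0.8·0.3299 / (0.8·0.3299 + 0.5·0.6701) ≈ 0.4406
After a screening test='negative': P(affected) = 0.4·0.4406 / (0.4·0.4406 + 0.7·0.5594) ≈ 0.3104
After a screening test='negative': P(affected) = 0.4·0.3104 / (0.4·0.3104 + 0.7·0.6896) ≈ 0.2046

0.2046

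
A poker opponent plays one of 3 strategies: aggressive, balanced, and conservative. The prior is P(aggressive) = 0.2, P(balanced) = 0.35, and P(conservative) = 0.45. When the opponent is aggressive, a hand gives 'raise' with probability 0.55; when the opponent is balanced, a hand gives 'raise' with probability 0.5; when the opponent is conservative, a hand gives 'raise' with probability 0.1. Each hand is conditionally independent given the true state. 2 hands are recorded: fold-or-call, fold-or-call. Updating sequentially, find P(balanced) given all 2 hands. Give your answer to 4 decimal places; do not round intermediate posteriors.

0.1777

After 'fold-or-call': normaliser = 0.45·0.2000 + 0.5·0.3500 + 0.9·0.4500; P(aggressive) ≈ 0.1343, P(balanced) ≈ 0.2612, P(conservative) ≈ 0.6045
After 'fold-or-call': normaliser = 0.45·0.1343 + 0.5·0.2612 + 0.9·0.6045; P(aggressive) ≈ 0.0822, P(balanced) ≈ 0.1777, P(conservative) ≈ 0.7401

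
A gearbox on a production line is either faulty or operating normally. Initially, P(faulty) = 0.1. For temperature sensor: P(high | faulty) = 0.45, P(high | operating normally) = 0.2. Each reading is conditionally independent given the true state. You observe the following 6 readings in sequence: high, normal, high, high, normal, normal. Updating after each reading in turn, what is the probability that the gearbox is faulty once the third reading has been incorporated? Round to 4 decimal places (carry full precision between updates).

0.2789

After 'high': P(faulty) = 0.45·0.1000 / (0.45·0.1000 + 0.2·0.9000) ≈ 0.2000
After 'normal': P(faulty) = 0.55·0.2000 / (0.55·0.2000 + 0.8·0.8000) ≈ 0.1467
After 'high': P(faulty) = 0.45·0.1467 / (0.45·0.1467 + 0.2·0.8533) ≈ 0.2789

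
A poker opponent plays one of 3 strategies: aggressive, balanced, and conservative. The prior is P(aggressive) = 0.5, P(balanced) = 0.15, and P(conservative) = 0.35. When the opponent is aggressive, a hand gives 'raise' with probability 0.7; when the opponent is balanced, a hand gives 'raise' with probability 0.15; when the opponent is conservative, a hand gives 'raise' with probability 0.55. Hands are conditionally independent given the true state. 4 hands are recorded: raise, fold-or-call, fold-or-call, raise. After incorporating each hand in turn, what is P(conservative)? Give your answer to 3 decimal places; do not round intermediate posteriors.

0.467

Each posterior becomes the prior for the next update.
After 'raise': normaliser = 0.7·0.5000 + 0.15·0.1500 + 0.55·0.3500; P(aggressive) ≈ 0.6195, P(balanced) ≈ 0.0398, P(conservative) ≈ 0.3407
After 'fold-or-call': normaliser = 0.3·0.6195 + 0.85·0.0398 + 0.45·0.3407; P(aggressive) ≈ 0.4982, P(balanced) ≈ 0.0907, P(conservative) ≈ 0.4110
After 'fold-or-call': normaliser = 0.3·0.4982 + 0.85·0.0907 + 0.45·0.4110; P(aggressive) ≈ 0.3632, P(balanced) ≈ 0.1874, P(conservative) ≈ 0.4494
After 'raise': normaliser = 0.7·0.3632 + 0.15·0.1874 + 0.55·0.4494; P(aggressive) ≈ 0.4801, P(balanced) ≈ 0.0531, P(conservative) ≈ 0.4668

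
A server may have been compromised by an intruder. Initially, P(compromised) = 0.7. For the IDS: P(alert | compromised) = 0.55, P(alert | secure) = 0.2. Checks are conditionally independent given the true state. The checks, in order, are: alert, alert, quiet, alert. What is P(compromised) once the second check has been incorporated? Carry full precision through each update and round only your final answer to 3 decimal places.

0.946

After 'alert': P(compromised) = 0.55·0.7000 / (0.55·0.7000 + 0.2·0.3000) ≈ 0.8652
After 'alert': P(compromised) = 0.55·0.8652 / (0.55·0.8652 + 0.2·0.1348) ≈ 0.9464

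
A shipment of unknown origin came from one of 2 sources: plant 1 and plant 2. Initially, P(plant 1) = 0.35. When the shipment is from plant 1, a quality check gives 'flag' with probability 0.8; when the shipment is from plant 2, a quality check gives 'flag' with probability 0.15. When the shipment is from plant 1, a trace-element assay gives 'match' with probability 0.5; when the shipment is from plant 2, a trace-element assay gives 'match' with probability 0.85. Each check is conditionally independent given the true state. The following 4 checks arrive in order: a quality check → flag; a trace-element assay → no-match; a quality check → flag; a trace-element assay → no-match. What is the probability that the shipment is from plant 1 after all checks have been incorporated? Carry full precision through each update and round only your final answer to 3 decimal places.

After a quality check='flag': P(plant 1) = 0.8·0.3500 / (0.8·0.3500 + 0.15·0.6500) ≈ 0.7417
After a trace-element assay='no-match': P(plant 1) = 0.5·0.7417 / (0.5·0.7417 + 0.15·0.2583) ≈ 0.9054
After a quality check='flag': P(plant 1) = 0.8·0.9054 / (0.8·0.9054 + 0.15·0.0946) ≈ 0.9808
After a trace-element assay='no-match': P(plant 1) = 0.5·0.9808 / (0.5·0.9808 + 0.15·0.0192) ≈ 0.9942

0.994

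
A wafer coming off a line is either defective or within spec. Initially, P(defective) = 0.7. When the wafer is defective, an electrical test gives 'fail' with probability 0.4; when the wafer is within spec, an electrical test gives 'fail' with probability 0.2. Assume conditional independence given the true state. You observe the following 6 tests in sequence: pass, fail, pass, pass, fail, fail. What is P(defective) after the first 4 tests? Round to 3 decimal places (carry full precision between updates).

Apply Bayes' rule sequentially, carrying P(defective) forward.
After 'pass': P(defective) = 0.6·0.7000 / (0.6·0.7000 + 0.8·0.3000) ≈ 0.6364
After 'fail': P(defective) = 0.4·0.6364 / (0.4·0.6364 + 0.2·0.3636) ≈ 0.7778
After 'pass': P(defective) = 0.6·0.7778 / (0.6·0.7778 + 0.8·0.2222) ≈ 0.7241
After 'pass': P(defective) = 0.6·0.7241 / (0.6·0.7241 + 0.8·0.2759) ≈ 0.6632

0.663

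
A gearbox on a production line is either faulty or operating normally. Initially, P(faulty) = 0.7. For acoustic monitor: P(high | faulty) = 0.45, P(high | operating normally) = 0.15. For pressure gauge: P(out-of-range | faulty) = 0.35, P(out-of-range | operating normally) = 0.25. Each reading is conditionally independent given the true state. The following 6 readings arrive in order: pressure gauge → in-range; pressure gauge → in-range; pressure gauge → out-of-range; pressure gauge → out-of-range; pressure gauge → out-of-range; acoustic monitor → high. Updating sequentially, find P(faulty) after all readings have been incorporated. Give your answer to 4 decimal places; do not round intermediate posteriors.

After pressure gauge='in-range': P(faulty) = 0.65·0.7000 / (0.65·0.7000 + 0.75·0.3000) ≈ 0.6691
After pressure gauge='in-range': P(faulty) = 0.65·0.6691 / (0.65·0.6691 + 0.75·0.3309) ≈ 0.6367
After pressure gauge='out-of-range': P(faulty) = 0.35·0.6367 / (0.35·0.6367 + 0.25·0.3633) ≈ 0.7104
After pressure gauge='out-of-range': P(faulty) = 0.35·0.7104 / (0.35·0.7104 + 0.25·0.2896) ≈ 0.7745
After pressure gauge='out-of-range': P(faulty) = 0.35·0.7745 / (0.35·0.7745 + 0.25·0.2255) ≈ 0.8279
After acoustic monitor='high': P(faulty) = 0.45·0.8279 / (0.45·0.8279 + 0.15·0.1721) ≈ 0.9352

0.9352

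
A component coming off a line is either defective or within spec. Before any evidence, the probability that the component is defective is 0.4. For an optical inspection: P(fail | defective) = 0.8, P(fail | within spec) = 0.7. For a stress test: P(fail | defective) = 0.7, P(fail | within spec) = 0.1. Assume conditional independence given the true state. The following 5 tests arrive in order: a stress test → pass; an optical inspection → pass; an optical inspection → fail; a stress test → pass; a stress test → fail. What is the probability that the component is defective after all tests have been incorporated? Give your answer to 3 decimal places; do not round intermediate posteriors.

After a stress test='pass': P(defective) = 0.3·0.4000 / (0.3·0.4000 + 0.9·0.6000) ≈ 0.1818
After an optical inspection='pass': P(defective) = 0.2·0.1818 / (0.2·0.1818 + 0.3·0.8182) ≈ 0.1290
After an optical inspection='fail': P(defective) = 0.8·0.1290 / (0.8·0.1290 + 0.7·0.8710) ≈ 0.1448
After a stress test='pass': P(defective) = 0.3·0.1448 / (0.3·0.1448 + 0.9·0.8552) ≈ 0.0534
After a stress test='fail': P(defective) = 0.7·0.0534 / (0.7·0.0534 + 0.1·0.9466) ≈ 0.2832

0.283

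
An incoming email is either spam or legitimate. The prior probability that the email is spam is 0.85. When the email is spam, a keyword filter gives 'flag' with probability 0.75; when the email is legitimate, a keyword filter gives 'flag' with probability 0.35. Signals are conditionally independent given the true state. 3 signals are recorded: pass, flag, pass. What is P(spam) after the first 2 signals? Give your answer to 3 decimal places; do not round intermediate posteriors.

0.824

Each posterior becomes the prior for the next update.
After 'pass': P(spam) = 0.25·0.8500 / (0.25·0.8500 + 0.65·0.1500) ≈ 0.6855
After 'flag': P(spam) = 0.75·0.6855 / (0.75·0.6855 + 0.35·0.3145) ≈ 0.8236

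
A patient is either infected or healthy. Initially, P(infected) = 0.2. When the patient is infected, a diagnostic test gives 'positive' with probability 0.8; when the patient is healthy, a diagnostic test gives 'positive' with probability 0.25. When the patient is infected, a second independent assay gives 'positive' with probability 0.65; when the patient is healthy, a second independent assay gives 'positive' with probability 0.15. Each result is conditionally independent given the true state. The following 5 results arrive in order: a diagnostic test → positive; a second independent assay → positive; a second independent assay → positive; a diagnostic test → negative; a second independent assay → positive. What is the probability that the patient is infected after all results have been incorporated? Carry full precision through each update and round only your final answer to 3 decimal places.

After a diagnostic test='positive': P(infected) = 0.8·0.2000 / (0.8·0.2000 + 0.25·0.8000) ≈ 0.4444
After a second independent assay='positive': P(infected) = 0.65·0.4444 / (0.65·0.4444 + 0.15·0.5556) ≈ 0.7761
After a second independent assay='positive': P(infected) = 0.65·0.7761 / (0.65·0.7761 + 0.15·0.2239) ≈ 0.9376
After a diagnostic test='negative': P(infected) = 0.2·0.9376 / (0.2·0.9376 + 0.75·0.0624) ≈ 0.8002
After a second independent assay='positive': P(infected) = 0.65·0.8002 / (0.65·0.8002 + 0.15·0.1998) ≈ 0.9455

0.946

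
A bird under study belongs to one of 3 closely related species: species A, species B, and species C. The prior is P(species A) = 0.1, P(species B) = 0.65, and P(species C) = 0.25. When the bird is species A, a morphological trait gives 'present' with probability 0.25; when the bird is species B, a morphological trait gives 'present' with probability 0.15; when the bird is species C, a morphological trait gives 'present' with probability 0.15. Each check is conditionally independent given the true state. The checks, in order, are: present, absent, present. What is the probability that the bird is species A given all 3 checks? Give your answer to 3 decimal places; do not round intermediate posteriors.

After 'present': normaliser = 0.25·0.1000 + 0.15·0.6500 + 0.15·0.2500; P(species A) ≈ 0.1562, P(species B) ≈ 0.6094, P(species C) ≈ 0.2344
After 'absent': normaliser = 0.75·0.1562 + 0.85·0.6094 + 0.85·0.2344; P(species A) ≈ 0.1404, P(species B) ≈ 0.6208, P(species C) ≈ 0.2388
After 'present': normaliser = 0.25·0.1404 + 0.15·0.6208 + 0.15·0.2388; P(species A) ≈ 0.2140, P(species B) ≈ 0.5676, P(species C) ≈ 0.2183

0.214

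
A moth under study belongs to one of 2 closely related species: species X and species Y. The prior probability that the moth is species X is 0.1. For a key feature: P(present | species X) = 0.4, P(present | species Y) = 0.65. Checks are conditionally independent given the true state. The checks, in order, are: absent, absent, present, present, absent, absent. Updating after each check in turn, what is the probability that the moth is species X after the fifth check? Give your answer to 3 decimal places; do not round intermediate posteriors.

After 'absent': P(species X) = 0.6·0.1000 / (0.6·0.1000 + 0.35·0.9000) ≈ 0.1600
After 'absent': P(species X) = 0.6·0.1600 / (0.6·0.1600 + 0.35·0.8400) ≈ 0.2462
After 'present': P(species X) = 0.4·0.2462 / (0.4·0.2462 + 0.65·0.7538) ≈ 0.1673
After 'present': P(species X) = 0.4·0.1673 / (0.4·0.1673 + 0.65·0.8327) ≈ 0.1100
After 'absent': P(species X) = 0.6·0.1100 / (0.6·0.1100 + 0.35·0.8900) ≈ 0.1749

0.175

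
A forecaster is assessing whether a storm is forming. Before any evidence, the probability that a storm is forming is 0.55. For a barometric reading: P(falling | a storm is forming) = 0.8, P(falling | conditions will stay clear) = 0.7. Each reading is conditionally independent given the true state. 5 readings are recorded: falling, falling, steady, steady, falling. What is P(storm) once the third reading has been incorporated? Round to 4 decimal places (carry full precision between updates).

0.5156

After 'falling': P(storm) = 0.8·0.5500 / (0.8·0.5500 + 0.7·0.4500) ≈ 0.5828
After 'falling': P(storm) = 0.8·0.5828 / (0.8·0.5828 + 0.7·0.4172) ≈ 0.6148
After 'steady': P(storm) = 0.2·0.6148 / (0.2·0.6148 + 0.3·0.3852) ≈ 0.5156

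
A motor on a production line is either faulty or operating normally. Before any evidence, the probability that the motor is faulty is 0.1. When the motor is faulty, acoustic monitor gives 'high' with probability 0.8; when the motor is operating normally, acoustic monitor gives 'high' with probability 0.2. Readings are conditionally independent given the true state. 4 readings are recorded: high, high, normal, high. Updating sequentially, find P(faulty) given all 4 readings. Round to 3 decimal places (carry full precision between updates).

After 'high': P(faulty) = 0.8·0.1000 / (0.8·0.1000 + 0.2·0.9000) ≈ 0.3077
After 'high': P(faulty) = 0.8·0.3077 / (0.8·0.3077 + 0.2·0.6923) ≈ 0.6400
After 'normal': P(faulty) = 0.2·0.6400 / (0.2·0.6400 + 0.8·0.3600) ≈ 0.3077
After 'high': P(faulty) = 0.8·0.3077 / (0.8·0.3077 + 0.2·0.6923) ≈ 0.6400

0.640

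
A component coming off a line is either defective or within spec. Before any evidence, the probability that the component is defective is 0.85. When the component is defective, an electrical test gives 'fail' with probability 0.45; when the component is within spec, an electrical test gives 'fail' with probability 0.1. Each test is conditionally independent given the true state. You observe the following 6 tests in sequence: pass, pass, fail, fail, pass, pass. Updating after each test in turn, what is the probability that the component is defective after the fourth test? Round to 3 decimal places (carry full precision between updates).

Apply Bayes' rule sequentially, carrying P(defective) forward.
After 'pass': P(defective) = 0.55·0.8500 / (0.55·0.8500 + 0.9·0.1500) ≈ 0.7759
After 'pass': P(defective) = 0.55·0.7759 / (0.55·0.7759 + 0.9·0.2241) ≈ 0.6791
After 'fail': P(defective) = 0.45·0.6791 / (0.45·0.6791 + 0.1·0.3209) ≈ 0.9050
After 'fail': P(defective) = 0.45·0.9050 / (0.45·0.9050 + 0.1·0.0950) ≈ 0.9772

0.977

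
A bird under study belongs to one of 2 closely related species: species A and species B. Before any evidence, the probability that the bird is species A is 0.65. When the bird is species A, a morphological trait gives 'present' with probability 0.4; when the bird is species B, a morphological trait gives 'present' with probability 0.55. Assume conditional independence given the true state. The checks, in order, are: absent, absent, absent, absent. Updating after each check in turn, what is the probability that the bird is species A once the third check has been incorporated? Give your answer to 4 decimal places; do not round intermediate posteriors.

0.8149

After 'absent': P(species A) = 0.6·0.6500 / (0.6·0.6500 + 0.45·0.3500) ≈ 0.7123
After 'absent': P(species A) = 0.6·0.7123 / (0.6·0.7123 + 0.45·0.2877) ≈ 0.7675
After 'absent': P(species A) = 0.6·0.7675 / (0.6·0.7675 + 0.45·0.2325) ≈ 0.8149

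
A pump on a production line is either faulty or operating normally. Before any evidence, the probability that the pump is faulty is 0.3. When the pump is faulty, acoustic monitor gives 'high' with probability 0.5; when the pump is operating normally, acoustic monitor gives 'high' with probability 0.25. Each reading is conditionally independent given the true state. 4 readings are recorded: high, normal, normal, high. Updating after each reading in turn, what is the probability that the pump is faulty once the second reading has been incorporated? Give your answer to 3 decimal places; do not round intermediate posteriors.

0.364

After 'high': P(faulty) = 0.5·0.3000 / (0.5·0.3000 + 0.25·0.7000) ≈ 0.4615
After 'normal': P(faulty) = 0.5·0.4615 / (0.5·0.4615 + 0.75·0.5385) ≈ 0.3636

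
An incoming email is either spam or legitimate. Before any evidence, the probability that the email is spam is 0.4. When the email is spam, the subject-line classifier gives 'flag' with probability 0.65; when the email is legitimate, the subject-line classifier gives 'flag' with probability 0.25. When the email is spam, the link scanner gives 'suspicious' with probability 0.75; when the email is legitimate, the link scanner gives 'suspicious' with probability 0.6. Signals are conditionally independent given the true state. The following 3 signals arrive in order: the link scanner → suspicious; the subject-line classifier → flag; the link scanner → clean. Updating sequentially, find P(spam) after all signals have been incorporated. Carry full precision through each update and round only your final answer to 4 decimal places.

After the link scanner='suspicious': P(spam) = 0.75·0.4000 / (0.75·0.4000 + 0.6·0.6000) ≈ 0.4545
After the subject-line classifier='flag': P(spam) = 0.65·0.4545 / (0.65·0.4545 + 0.25·0.5455) ≈ 0.6842
After the link scanner='clean': P(spam) = 0.25·0.6842 / (0.25·0.6842 + 0.4·0.3158) ≈ 0.5752

0.5752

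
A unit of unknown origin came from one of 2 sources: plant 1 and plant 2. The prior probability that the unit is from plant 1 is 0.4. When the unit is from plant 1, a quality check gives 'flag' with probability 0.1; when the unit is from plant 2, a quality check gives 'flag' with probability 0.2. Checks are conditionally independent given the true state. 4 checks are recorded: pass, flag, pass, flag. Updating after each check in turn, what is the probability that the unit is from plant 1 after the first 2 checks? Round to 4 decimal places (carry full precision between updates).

After 'pass': P(plant 1) = 0.9·0.4000 / (0.9·0.4000 + 0.8·0.6000) ≈ 0.4286
After 'flag': P(plant 1) = 0.1·0.4286 / (0.1·0.4286 + 0.2·0.5714) ≈ 0.2727

0.2727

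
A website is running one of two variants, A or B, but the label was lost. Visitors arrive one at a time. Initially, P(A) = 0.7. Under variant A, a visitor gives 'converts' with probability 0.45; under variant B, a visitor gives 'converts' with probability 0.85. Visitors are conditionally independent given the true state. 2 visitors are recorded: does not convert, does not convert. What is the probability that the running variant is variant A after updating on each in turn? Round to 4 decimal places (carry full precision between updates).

After 'does not convert': P(A) = 0.55·0.7000 / (0.55·0.7000 + 0.15·0.3000) ≈ 0.8953
After 'does not convert': P(A) = 0.55·0.8953 / (0.55·0.8953 + 0.15·0.1047) ≈ 0.9691

0.9691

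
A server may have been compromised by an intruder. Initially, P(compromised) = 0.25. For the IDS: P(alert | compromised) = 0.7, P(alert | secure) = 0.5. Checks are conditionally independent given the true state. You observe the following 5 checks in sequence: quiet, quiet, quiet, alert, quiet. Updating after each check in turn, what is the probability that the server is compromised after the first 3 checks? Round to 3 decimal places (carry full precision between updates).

0.067

After 'quiet': P(compromised) = 0.3·0.2500 / (0.3·0.2500 + 0.5·0.7500) ≈ 0.1667
After 'quiet': P(compromised) = 0.3·0.1667 / (0.3·0.1667 + 0.5·0.8333) ≈ 0.1071
After 'quiet': P(compromised) = 0.3·0.1071 / (0.3·0.1071 + 0.5·0.8929) ≈ 0.0672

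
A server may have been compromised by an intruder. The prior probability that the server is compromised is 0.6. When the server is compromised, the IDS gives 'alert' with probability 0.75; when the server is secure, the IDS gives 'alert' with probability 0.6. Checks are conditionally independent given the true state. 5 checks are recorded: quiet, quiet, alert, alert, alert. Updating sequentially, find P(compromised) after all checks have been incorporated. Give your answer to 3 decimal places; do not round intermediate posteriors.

Each posterior becomes the prior for the next update.
After 'quiet': P(compromised) = 0.25·0.6000 / (0.25·0.6000 + 0.4·0.4000) ≈ 0.4839
After 'quiet': P(compromised) = 0.25·0.4839 / (0.25·0.4839 + 0.4·0.5161) ≈ 0.3695
After 'alert': P(compromised) = 0.75·0.3695 / (0.75·0.3695 + 0.6·0.6305) ≈ 0.4228
After 'alert': P(compromised) = 0.75·0.4228 / (0.75·0.4228 + 0.6·0.5772) ≈ 0.4780
After 'alert': P(compromised) = 0.75·0.4780 / (0.75·0.4780 + 0.6·0.5220) ≈ 0.5337

0.534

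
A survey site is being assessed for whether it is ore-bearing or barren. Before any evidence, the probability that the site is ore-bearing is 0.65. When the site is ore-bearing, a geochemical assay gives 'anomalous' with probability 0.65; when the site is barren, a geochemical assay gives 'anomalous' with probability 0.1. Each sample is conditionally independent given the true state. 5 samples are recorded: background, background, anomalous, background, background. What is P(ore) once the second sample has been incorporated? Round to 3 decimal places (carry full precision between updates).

0.219

After 'background': P(ore) = 0.35·0.6500 / (0.35·0.6500 + 0.9·0.3500) ≈ 0.4194
After 'background': P(ore) = 0.35·0.4194 / (0.35·0.4194 + 0.9·0.5806) ≈ 0.2193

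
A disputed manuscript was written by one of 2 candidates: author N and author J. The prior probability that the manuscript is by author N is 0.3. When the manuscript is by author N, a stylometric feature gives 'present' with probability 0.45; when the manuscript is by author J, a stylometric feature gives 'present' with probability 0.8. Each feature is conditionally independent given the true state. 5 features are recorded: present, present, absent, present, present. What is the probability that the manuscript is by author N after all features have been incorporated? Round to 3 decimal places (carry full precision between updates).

Each posterior becomes the prior for the next update.
After 'present': P(author N) = 0.45·0.3000 / (0.45·0.3000 + 0.8·0.7000) ≈ 0.1942
After 'present': P(author N) = 0.45·0.1942 / (0.45·0.1942 + 0.8·0.8058) ≈ 0.1194
After 'absent': P(author N) = 0.55·0.1194 / (0.55·0.1194 + 0.2·0.8806) ≈ 0.2716
After 'present': P(author N) = 0.45·0.2716 / (0.45·0.2716 + 0.8·0.7284) ≈ 0.1734
After 'present': P(author N) = 0.45·0.1734 / (0.45·0.1734 + 0.8·0.8266) ≈ 0.1055

0.106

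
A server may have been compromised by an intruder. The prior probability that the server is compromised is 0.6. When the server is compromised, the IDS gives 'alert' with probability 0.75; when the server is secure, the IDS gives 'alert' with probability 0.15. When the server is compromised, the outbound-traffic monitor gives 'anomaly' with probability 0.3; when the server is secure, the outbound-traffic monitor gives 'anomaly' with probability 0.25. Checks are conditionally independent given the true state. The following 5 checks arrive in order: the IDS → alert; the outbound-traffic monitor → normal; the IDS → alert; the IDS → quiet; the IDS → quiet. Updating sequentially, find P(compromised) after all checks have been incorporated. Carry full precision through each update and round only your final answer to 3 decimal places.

0.752

After the IDS='alert': P(compromised) = 0.75·0.6000 / (0.75·0.6000 + 0.15·0.4000) ≈ 0.8824
After the outbound-traffic monitor='normal': P(compromised) = 0.7·0.8824 / (0.7·0.8824 + 0.75·0.1176) ≈ 0.8750
After the IDS='alert': P(compromised) = 0.75·0.8750 / (0.75·0.8750 + 0.15·0.1250) ≈ 0.9722
After the IDS='quiet': P(compromised) = 0.25·0.9722 / (0.25·0.9722 + 0.85·0.0278) ≈ 0.9115
After the IDS='quiet': P(compromised) = 0.25·0.9115 / (0.25·0.9115 + 0.85·0.0885) ≈ 0.7517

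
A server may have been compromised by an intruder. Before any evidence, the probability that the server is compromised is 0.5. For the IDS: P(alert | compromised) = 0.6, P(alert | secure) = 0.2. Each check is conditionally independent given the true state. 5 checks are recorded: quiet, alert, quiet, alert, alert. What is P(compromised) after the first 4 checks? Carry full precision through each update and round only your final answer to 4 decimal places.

0.6923

After 'quiet': P(compromised) = 0.4·0.5000 / (0.4·0.5000 + 0.8·0.5000) ≈ 0.3333
After 'alert': P(compromised) = 0.6·0.3333 / (0.6·0.3333 + 0.2·0.6667) ≈ 0.6000
After 'quiet': P(compromised) = 0.4·0.6000 / (0.4·0.6000 + 0.8·0.4000) ≈ 0.4286
After 'alert': P(compromised) = 0.6·0.4286 / (0.6·0.4286 + 0.2·0.5714) ≈ 0.6923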